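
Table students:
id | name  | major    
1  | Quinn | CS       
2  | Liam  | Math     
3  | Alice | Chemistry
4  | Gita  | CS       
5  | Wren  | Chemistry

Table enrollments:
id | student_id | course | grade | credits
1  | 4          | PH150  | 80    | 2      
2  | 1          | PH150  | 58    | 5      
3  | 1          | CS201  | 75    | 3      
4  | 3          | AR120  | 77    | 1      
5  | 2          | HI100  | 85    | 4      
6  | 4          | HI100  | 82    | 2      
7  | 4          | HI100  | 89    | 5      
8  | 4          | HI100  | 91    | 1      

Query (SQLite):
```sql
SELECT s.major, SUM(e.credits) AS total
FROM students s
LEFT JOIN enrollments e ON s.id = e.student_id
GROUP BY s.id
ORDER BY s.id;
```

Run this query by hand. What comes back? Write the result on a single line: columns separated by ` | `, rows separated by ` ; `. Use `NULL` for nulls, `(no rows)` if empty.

CS | 8 ; Math | 4 ; Chemistry | 1 ; CS | 10 ; Chemistry | NULL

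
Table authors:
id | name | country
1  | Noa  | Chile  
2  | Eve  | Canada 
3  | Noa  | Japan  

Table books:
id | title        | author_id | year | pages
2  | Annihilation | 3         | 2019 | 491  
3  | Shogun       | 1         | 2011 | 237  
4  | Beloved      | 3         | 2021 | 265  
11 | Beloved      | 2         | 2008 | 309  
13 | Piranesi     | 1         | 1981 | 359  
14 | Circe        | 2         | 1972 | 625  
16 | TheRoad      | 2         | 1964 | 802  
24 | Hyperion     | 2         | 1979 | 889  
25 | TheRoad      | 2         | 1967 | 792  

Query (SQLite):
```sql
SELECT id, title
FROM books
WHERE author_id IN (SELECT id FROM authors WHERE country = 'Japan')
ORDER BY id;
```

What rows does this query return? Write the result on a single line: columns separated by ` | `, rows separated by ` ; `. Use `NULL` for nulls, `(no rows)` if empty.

Inner query: authors.id where country = 'Japan'.
Outer: keep books rows whose author_id is in that set.
Inner query → {3}

2 | Annihilation ; 4 | Beloved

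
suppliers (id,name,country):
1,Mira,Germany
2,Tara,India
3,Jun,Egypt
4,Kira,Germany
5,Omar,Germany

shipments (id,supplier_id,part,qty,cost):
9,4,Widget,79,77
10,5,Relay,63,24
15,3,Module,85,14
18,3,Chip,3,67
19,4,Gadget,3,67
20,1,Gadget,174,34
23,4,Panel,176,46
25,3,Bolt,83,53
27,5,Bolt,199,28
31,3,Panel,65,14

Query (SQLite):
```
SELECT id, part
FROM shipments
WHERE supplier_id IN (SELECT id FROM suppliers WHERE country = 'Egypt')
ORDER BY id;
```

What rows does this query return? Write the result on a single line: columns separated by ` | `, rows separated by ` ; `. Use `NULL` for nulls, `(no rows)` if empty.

15 | Module ; 18 | Chip ; 25 | Bolt ; 31 | Panel

Inner query: suppliers.id where country = 'Egypt'.
Outer: keep shipments rows whose supplier_id is in that set.
Inner query → {3}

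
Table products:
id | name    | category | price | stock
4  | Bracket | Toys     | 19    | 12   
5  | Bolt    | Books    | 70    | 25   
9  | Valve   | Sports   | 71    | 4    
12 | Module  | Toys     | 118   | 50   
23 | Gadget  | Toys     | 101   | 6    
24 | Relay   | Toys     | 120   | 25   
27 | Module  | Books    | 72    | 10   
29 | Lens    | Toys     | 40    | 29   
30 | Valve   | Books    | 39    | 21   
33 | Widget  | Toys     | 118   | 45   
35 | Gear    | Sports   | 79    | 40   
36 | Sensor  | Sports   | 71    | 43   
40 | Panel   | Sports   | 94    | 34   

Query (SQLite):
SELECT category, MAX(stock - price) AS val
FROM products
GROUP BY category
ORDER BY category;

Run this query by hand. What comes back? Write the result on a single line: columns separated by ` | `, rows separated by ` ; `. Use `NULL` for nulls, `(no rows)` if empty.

For each row compute stock - price.
Group by category; take MAX of the expression per group.
  Books: ids {5, 27, 30} → MAX(stock - price)=-18
  Sports: ids {9, 35, 36, 40} → MAX(stock - price)=-28
  Toys: ids {4, 12, 23, 24, 29, 33} → MAX(stock - price)=-7

Books | -18 ; Sports | -28 ; Toys | -7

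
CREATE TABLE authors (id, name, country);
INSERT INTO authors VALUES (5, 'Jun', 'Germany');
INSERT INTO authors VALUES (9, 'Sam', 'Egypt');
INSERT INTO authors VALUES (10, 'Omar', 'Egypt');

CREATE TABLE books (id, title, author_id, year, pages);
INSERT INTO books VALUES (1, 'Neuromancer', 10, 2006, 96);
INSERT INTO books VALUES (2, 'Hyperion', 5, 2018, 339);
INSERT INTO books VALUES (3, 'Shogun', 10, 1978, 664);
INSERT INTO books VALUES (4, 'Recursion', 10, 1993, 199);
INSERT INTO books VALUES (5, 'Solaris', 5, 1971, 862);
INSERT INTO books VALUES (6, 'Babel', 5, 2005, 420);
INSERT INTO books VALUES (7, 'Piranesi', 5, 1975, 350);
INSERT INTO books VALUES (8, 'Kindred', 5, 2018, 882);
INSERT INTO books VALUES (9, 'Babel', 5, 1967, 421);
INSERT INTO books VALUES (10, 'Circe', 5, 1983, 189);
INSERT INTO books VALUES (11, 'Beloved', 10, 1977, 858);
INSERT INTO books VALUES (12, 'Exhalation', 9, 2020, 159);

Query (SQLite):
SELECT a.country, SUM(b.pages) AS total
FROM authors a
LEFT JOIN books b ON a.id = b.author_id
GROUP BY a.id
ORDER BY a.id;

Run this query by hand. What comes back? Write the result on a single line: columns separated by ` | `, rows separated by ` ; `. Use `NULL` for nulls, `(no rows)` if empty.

LEFT JOIN keeps every authors row; unmatched ones get NULL for books columns.
Group by authors.id and compute SUM(b.pages). SUM over an all-NULL group is NULL.
  5: ids {2, 5, 6, 7, 8, 9, 10} → SUM(b.pages)=3463
  9: ids {12} → SUM(b.pages)=159
  10: ids {1, 3, 4, 11} → SUM(b.pages)=1817

Germany | 3463 ; Egypt | 159 ; Egypt | 1817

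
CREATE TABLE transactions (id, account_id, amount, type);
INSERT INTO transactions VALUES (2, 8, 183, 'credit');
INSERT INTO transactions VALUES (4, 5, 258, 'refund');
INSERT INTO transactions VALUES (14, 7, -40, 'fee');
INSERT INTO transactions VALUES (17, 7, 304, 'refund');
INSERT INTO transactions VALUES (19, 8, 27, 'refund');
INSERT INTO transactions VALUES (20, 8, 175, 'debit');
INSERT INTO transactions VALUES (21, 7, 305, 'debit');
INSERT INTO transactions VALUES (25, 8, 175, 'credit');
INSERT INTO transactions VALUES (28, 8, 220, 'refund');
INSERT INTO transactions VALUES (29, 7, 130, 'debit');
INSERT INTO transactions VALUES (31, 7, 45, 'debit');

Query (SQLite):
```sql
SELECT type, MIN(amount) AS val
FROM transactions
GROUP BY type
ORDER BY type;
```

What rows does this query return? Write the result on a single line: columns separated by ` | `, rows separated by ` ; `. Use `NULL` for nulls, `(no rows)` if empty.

Partition transactions by type; compute MIN(amount) within each group.
  credit: ids {2, 25} → MIN(amount)=175
  debit: ids {20, 21, 29, 31} → MIN(amount)=45
  fee: ids {14} → MIN(amount)=-40
  refund: ids {4, 17, 19, 28} → MIN(amount)=27

credit | 175 ; debit | 45 ; fee | -40 ; refund | 27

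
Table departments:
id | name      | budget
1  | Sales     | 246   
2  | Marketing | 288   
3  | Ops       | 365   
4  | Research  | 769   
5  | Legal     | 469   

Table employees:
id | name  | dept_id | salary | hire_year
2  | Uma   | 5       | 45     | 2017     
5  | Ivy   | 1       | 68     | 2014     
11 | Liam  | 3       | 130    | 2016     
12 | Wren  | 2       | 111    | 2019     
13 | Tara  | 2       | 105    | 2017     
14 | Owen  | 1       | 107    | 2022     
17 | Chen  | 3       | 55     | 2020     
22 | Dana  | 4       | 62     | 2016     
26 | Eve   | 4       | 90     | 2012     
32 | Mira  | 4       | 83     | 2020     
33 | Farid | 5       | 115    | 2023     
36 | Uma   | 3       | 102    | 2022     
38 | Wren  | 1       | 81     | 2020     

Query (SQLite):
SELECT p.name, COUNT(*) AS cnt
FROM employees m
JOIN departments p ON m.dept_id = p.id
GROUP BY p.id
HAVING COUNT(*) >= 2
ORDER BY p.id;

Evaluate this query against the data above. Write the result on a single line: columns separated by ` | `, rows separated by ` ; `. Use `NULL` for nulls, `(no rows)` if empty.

Sales | 3 ; Marketing | 2 ; Ops | 3 ; Research | 3 ; Legal | 2

Join each employees row to its departments via dept_id.
Group joined rows by departments.id; compute COUNT(*) per group.
HAVING: keep groups with count ≥ 2.
  1: ids {5, 14, 38} → COUNT(*)=3
  2: ids {12, 13} → COUNT(*)=2
  3: ids {11, 17, 36} → COUNT(*)=3
  4: ids {22, 26, 32} → COUNT(*)=3
  5: ids {2, 33} → COUNT(*)=2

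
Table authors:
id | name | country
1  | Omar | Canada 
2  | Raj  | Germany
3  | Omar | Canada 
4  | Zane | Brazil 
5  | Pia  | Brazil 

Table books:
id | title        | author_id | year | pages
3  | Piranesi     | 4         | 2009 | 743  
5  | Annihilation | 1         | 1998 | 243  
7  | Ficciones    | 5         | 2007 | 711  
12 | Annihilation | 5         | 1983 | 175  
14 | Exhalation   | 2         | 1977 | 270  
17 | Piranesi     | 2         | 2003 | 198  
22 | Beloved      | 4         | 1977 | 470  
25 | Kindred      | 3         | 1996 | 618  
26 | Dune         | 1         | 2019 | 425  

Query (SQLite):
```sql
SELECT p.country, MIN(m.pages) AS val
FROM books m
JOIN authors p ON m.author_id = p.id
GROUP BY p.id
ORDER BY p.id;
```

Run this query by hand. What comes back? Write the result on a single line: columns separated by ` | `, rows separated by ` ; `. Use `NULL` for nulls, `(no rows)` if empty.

Join each books row to its authors via author_id.
Group joined rows by authors.id; compute MIN(m.pages) per group.
  1: ids {5, 26} → MIN(m.pages)=243
  2: ids {14, 17} → MIN(m.pages)=198
  3: ids {25} → MIN(m.pages)=618
  4: ids {3, 22} → MIN(m.pages)=470
  5: ids {7, 12} → MIN(m.pages)=175

Canada | 243 ; Germany | 198 ; Canada | 618 ; Brazil | 470 ; Brazil | 175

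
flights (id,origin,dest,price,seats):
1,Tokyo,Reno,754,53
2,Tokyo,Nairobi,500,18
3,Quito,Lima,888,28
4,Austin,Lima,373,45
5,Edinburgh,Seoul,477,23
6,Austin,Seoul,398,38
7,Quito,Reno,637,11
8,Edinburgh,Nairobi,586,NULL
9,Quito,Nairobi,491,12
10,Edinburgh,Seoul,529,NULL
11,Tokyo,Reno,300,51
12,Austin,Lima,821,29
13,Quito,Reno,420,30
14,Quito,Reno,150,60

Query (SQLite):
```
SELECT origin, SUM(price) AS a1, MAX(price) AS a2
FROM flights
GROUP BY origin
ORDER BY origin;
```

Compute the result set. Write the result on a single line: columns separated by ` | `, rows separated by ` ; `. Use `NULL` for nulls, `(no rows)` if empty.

Group flights by origin.
Per group compute: SUM(price), MAX(price).
  Austin: ids {4, 6, 12} → SUM(price)=1592, MAX(price)=821
  Edinburgh: ids {5, 8, 10} → SUM(price)=1592, MAX(price)=586
  Quito: ids {3, 7, 9, 13, 14} → SUM(price)=2586, MAX(price)=888
  Tokyo: ids {1, 2, 11} → SUM(price)=1554, MAX(price)=754

Austin | 1592 | 821 ; Edinburgh | 1592 | 586 ; Quito | 2586 | 888 ; Tokyo | 1554 | 754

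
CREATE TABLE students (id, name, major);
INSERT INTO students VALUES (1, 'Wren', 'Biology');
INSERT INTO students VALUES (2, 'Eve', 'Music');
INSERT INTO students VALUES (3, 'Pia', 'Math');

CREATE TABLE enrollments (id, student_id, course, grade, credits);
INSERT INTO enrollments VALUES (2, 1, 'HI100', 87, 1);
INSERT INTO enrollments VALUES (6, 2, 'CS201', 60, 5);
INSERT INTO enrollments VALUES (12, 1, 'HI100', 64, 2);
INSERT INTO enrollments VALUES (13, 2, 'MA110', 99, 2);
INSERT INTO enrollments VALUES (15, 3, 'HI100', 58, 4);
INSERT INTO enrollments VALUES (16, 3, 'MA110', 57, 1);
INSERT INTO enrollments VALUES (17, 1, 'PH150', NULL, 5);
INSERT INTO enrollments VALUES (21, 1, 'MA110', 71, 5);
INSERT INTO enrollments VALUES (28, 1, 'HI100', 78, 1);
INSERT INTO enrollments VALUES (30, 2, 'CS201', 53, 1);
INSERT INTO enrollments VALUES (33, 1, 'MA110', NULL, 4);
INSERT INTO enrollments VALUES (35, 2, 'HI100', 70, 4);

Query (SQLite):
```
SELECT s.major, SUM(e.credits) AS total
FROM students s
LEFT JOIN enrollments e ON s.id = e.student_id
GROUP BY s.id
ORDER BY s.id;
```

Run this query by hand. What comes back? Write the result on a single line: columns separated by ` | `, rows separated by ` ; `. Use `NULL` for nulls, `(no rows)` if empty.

LEFT JOIN keeps every students row; unmatched ones get NULL for enrollments columns.
Group by students.id and compute SUM(e.credits). SUM over an all-NULL group is NULL.
  1: ids {2, 12, 17, 21, 28, 33} → SUM(e.credits)=18
  2: ids {6, 13, 30, 35} → SUM(e.credits)=12
  3: ids {15, 16} → SUM(e.credits)=5

Biology | 18 ; Music | 12 ; Math | 5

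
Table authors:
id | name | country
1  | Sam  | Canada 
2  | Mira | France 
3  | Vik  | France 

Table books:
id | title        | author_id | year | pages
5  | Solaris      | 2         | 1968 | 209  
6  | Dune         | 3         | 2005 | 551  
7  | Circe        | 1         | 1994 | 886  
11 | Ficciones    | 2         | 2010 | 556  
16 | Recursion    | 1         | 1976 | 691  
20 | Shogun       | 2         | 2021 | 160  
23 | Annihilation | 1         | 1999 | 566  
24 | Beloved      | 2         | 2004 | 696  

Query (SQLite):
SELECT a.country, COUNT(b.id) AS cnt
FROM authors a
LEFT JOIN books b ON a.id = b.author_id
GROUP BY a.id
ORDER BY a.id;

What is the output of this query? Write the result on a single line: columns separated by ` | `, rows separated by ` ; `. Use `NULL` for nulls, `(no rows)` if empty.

LEFT JOIN keeps every authors row; unmatched ones get NULL for books columns.
Group by authors.id and compute COUNT(b.id). COUNT(col) of an all-NULL group is 0.
  1: ids {7, 16, 23} → COUNT(b.id)=3
  2: ids {5, 11, 20, 24} → COUNT(b.id)=4
  3: ids {6} → COUNT(b.id)=1

Canada | 3 ; France | 4 ; France | 1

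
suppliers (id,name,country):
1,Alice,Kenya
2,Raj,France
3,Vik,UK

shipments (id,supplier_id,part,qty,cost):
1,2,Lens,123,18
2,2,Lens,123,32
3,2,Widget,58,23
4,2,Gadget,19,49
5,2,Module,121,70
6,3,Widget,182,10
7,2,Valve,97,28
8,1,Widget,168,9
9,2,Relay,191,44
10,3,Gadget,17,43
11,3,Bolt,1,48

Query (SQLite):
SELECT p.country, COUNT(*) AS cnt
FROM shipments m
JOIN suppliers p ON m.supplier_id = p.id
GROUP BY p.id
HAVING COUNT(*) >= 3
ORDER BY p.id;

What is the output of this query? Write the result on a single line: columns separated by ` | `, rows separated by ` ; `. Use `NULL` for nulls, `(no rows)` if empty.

Join each shipments row to its suppliers via supplier_id.
Group joined rows by suppliers.id; compute COUNT(*) per group.
HAVING: keep groups with count ≥ 3.
  1: ids {8} → COUNT(*)=1
  2: ids {1, 2, 3, 4, 5, 7, 9} → COUNT(*)=7
  3: ids {6, 10, 11} → COUNT(*)=3

France | 7 ; UK | 3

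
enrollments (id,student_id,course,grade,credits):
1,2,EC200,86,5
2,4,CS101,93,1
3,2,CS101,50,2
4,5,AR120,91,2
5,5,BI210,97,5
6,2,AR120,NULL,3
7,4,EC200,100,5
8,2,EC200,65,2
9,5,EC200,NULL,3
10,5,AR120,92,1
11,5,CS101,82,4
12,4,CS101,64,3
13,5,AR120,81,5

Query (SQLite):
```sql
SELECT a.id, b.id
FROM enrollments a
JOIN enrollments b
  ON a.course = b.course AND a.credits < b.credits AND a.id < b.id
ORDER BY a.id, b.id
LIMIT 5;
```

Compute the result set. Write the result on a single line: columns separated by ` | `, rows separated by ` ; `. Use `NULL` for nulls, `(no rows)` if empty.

2 | 3 ; 2 | 11 ; 2 | 12 ; 3 | 11 ; 3 | 12

Pairs (a,b) with same course, a.credits < b.credits, a.id < b.id.
course groups: AR120:{4,6,10,13} BI210:{5} CS101:{2,3,11,12} EC200:{1,7,8,9}
Ordered by (a.id, b.id); first 5.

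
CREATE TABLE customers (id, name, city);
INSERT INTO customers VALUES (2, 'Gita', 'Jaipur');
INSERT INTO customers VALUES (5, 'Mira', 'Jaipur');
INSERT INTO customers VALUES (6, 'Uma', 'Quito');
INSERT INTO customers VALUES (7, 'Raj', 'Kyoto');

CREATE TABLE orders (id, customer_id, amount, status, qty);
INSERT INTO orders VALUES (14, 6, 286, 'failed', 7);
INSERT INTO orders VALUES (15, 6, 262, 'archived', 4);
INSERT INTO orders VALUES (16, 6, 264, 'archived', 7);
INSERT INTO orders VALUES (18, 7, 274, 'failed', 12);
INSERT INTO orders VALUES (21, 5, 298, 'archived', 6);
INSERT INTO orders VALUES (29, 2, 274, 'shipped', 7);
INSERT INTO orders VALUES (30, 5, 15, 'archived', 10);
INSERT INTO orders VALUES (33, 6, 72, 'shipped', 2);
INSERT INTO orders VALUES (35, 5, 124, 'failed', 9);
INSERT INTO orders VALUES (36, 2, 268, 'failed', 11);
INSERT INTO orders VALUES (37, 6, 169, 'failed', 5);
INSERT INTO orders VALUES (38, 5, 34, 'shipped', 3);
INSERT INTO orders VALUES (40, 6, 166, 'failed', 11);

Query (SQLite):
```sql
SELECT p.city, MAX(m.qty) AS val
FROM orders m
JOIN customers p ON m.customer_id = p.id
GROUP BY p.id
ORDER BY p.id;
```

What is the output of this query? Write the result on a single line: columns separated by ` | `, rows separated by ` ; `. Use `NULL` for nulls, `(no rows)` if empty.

Jaipur | 11 ; Jaipur | 10 ; Quito | 11 ; Kyoto | 12

Join each orders row to its customers via customer_id.
Group joined rows by customers.id; compute MAX(m.qty) per group.
  2: ids {29, 36} → MAX(m.qty)=11
  5: ids {21, 30, 35, 38} → MAX(m.qty)=10
  6: ids {14, 15, 16, 33, 37, 40} → MAX(m.qty)=11
  7: ids {18} → MAX(m.qty)=12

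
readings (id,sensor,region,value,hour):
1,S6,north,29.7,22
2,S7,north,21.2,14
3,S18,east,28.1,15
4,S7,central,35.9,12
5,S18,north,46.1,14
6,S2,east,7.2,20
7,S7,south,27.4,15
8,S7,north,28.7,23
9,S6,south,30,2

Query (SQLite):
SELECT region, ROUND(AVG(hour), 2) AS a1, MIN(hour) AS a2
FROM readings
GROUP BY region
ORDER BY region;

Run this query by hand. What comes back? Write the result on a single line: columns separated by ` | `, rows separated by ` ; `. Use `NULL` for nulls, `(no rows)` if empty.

central | 12 | 12 ; east | 17.5 | 15 ; north | 18.25 | 14 ; south | 8.5 | 2

Group readings by region.
Per group compute: ROUND(AVG(hour), 2), MIN(hour).
  central: ids {4} → ROUND(AVG(hour), 2)=12, MIN(hour)=12
  east: ids {3, 6} → ROUND(AVG(hour), 2)=17.5, MIN(hour)=15
  north: ids {1, 2, 5, 8} → ROUND(AVG(hour), 2)=18.25, MIN(hour)=14
  south: ids {7, 9} → ROUND(AVG(hour), 2)=8.5, MIN(hour)=2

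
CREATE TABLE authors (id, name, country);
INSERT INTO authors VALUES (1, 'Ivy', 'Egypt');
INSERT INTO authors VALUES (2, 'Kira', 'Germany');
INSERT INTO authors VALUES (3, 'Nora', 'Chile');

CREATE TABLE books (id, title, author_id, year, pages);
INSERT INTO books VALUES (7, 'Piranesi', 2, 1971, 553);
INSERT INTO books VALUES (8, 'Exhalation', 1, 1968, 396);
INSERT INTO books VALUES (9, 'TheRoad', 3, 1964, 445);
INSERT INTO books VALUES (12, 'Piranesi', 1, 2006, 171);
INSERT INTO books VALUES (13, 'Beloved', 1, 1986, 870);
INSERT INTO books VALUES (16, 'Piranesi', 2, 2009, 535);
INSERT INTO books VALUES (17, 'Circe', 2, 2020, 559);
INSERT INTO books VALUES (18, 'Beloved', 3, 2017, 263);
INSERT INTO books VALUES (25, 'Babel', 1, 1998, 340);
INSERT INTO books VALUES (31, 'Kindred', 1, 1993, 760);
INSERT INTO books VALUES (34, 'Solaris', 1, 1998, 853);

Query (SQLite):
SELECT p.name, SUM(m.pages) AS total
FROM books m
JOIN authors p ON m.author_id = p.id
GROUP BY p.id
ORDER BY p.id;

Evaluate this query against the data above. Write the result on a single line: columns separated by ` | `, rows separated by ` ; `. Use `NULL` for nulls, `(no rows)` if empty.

Join each books row to its authors via author_id.
Group joined rows by authors.id; compute SUM(m.pages) per group.
  1: ids {8, 12, 13, 25, 31, 34} → SUM(m.pages)=3390
  2: ids {7, 16, 17} → SUM(m.pages)=1647
  3: ids {9, 18} → SUM(m.pages)=708

Ivy | 3390 ; Kira | 1647 ; Nora | 708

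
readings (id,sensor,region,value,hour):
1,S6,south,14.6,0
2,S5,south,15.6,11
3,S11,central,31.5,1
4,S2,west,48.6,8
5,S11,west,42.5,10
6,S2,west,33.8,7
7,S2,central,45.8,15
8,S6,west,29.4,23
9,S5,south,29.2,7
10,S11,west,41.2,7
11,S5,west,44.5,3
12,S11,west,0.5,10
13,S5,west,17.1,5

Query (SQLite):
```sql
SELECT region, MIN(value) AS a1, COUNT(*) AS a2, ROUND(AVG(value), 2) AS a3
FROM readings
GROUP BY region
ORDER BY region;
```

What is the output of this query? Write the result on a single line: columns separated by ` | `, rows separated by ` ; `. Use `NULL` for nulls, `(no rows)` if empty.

central | 31.5 | 2 | 38.65 ; south | 14.6 | 3 | 19.8 ; west | 0.5 | 8 | 32.2

Group readings by region.
Per group compute: MIN(value), COUNT(*), ROUND(AVG(value), 2).
  central: ids {3, 7} → MIN(value)=31.5, COUNT(*)=2, ROUND(AVG(value), 2)=38.65
  south: ids {1, 2, 9} → MIN(value)=14.6, COUNT(*)=3, ROUND(AVG(value), 2)=19.8
  west: ids {4, 5, 6, 8, 10, 11, 12, 13} → MIN(value)=0.5, COUNT(*)=8, ROUND(AVG(value), 2)=32.2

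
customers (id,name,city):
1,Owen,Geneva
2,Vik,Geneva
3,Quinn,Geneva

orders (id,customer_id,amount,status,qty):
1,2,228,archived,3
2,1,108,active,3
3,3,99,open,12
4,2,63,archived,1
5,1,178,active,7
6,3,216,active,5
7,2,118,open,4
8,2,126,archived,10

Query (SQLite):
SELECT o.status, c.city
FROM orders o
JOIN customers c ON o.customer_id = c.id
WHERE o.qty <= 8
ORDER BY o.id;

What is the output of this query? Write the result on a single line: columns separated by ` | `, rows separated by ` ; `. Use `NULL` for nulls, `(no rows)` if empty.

Each orders row matches the customers row where customer_id = customers.id.
Then keep rows with o.qty <= 8.

archived | Geneva ; active | Geneva ; archived | Geneva ; active | Geneva ; active | Geneva ; open | Geneva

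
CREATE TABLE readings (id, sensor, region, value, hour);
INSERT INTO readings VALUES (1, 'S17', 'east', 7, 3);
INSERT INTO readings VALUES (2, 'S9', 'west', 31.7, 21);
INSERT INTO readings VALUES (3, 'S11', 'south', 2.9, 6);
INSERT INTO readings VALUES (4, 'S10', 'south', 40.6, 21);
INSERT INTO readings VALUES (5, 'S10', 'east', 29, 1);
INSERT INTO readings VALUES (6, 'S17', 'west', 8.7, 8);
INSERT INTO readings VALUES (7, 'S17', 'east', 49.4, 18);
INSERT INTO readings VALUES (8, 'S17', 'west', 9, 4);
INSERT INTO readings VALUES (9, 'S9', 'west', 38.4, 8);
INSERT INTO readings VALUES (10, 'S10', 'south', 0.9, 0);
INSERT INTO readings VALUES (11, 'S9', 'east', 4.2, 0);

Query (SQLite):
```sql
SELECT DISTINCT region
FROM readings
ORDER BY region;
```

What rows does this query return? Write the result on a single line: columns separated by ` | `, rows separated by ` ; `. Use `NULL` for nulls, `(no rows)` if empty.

east ; south ; west

Collect distinct region values from readings.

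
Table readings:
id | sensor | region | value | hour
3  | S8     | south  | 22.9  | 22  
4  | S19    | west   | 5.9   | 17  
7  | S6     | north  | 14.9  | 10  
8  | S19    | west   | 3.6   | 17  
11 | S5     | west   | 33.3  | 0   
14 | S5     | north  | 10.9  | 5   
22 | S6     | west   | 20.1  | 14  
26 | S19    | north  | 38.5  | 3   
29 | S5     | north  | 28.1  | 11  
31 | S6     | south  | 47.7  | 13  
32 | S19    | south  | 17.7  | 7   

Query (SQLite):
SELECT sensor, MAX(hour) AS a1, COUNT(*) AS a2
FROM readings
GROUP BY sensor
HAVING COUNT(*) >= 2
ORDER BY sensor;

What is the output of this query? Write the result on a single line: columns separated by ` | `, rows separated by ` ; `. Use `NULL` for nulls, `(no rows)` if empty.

S19 | 17 | 4 ; S5 | 11 | 3 ; S6 | 14 | 3

Group readings by sensor.
Per group compute: MAX(hour), COUNT(*).
HAVING: drop groups with fewer than 2 rows.
  S19: ids {4, 8, 26, 32} → MAX(hour)=17, COUNT(*)=4
  S5: ids {11, 14, 29} → MAX(hour)=11, COUNT(*)=3
  S6: ids {7, 22, 31} → MAX(hour)=14, COUNT(*)=3
  S8: ids {3} → MAX(hour)=22, COUNT(*)=1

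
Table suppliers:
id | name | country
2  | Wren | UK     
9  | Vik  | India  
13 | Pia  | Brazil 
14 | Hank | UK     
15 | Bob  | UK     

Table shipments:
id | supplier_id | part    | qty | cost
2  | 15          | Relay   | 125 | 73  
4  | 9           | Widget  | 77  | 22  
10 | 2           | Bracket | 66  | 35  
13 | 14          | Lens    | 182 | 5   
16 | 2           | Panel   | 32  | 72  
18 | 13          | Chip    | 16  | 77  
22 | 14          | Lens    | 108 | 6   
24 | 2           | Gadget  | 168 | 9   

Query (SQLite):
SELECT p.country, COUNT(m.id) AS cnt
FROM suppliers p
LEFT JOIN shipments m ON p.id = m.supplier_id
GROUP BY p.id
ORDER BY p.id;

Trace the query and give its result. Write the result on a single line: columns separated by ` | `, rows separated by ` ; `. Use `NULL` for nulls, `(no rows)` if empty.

UK | 3 ; India | 1 ; Brazil | 1 ; UK | 2 ; UK | 1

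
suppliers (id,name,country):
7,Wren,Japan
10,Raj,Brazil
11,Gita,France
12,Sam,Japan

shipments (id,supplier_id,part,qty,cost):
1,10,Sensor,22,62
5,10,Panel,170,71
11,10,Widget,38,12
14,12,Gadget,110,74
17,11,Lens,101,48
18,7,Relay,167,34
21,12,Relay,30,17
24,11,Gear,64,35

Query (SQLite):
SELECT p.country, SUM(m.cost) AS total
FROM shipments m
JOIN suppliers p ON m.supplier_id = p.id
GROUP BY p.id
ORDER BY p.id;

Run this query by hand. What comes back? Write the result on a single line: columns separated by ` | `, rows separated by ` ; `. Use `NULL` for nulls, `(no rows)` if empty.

Japan | 34 ; Brazil | 145 ; France | 83 ; Japan | 91

Join each shipments row to its suppliers via supplier_id.
Group joined rows by suppliers.id; compute SUM(m.cost) per group.
  7: ids {18} → SUM(m.cost)=34
  10: ids {1, 5, 11} → SUM(m.cost)=145
  11: ids {17, 24} → SUM(m.cost)=83
  12: ids {14, 21} → SUM(m.cost)=91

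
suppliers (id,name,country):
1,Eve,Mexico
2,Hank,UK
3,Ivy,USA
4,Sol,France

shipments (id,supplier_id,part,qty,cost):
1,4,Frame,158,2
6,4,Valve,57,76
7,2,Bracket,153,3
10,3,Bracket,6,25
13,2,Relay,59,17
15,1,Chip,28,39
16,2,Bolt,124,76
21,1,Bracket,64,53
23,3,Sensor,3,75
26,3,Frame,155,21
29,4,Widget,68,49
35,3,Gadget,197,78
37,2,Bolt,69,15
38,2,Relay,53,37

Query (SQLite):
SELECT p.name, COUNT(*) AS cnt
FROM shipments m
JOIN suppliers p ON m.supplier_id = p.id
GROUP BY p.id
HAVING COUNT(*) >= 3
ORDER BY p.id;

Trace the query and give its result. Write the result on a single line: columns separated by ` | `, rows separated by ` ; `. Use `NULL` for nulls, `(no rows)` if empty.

Hank | 5 ; Ivy | 4 ; Sol | 3

Join each shipments row to its suppliers via supplier_id.
Group joined rows by suppliers.id; compute COUNT(*) per group.
HAVING: keep groups with count ≥ 3.
  1: ids {15, 21} → COUNT(*)=2
  2: ids {7, 13, 16, 37, 38} → COUNT(*)=5
  3: ids {10, 23, 26, 35} → COUNT(*)=4
  4: ids {1, 6, 29} → COUNT(*)=3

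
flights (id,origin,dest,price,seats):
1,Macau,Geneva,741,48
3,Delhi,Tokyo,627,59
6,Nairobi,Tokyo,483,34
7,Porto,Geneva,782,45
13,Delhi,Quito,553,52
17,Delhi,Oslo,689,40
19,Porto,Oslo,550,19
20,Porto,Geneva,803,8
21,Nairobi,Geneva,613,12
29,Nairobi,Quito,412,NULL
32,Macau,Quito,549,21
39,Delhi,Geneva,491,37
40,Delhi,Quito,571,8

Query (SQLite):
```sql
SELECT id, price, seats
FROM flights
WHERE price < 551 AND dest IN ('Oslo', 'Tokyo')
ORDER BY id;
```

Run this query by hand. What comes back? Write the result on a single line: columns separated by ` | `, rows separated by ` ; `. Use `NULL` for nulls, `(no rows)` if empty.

price < 551: ids {6, 19, 29, 32, 39}
dest IN ('Oslo', 'Tokyo'): ids {3, 6, 17, 19}
Combine with AND.

6 | 483 | 34 ; 19 | 550 | 19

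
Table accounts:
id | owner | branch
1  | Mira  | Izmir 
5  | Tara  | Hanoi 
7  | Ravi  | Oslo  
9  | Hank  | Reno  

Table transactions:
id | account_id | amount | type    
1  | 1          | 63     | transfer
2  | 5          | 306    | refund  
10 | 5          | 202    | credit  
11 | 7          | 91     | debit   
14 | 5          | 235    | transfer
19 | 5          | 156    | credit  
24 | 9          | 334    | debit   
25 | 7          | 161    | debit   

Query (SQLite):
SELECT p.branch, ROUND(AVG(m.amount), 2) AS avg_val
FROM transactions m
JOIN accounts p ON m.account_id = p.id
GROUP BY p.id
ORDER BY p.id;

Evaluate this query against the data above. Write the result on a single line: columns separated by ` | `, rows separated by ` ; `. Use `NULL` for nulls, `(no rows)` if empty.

Izmir | 63 ; Hanoi | 224.75 ; Oslo | 126 ; Reno | 334

Join each transactions row to its accounts via account_id.
Group joined rows by accounts.id; compute ROUND(AVG(m.amount), 2) per group.
  1: ids {1} → ROUND(AVG(m.amount), 2)=63
  5: ids {2, 10, 14, 19} → ROUND(AVG(m.amount), 2)=224.75
  7: ids {11, 25} → ROUND(AVG(m.amount), 2)=126
  9: ids {24} → ROUND(AVG(m.amount), 2)=334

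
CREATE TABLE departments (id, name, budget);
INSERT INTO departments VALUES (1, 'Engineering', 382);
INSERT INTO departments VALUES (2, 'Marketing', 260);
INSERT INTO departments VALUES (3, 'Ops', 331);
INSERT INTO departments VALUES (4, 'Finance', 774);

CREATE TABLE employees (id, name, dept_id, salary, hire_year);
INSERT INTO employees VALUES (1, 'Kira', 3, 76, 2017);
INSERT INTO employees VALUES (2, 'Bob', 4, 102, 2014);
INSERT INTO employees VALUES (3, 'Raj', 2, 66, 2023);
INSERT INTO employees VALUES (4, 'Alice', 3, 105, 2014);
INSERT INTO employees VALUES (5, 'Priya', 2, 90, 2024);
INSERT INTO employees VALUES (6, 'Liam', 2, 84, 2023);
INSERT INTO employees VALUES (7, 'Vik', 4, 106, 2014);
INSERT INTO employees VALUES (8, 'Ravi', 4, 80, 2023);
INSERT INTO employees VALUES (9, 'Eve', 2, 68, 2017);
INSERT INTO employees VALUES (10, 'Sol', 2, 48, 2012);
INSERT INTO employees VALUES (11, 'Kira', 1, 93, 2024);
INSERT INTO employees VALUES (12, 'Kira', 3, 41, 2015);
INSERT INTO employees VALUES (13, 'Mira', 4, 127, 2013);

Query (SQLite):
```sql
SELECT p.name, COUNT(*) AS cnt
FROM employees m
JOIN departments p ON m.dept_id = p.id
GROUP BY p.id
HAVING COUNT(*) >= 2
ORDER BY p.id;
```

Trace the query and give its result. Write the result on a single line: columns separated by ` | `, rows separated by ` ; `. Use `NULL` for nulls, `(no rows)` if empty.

Join each employees row to its departments via dept_id.
Group joined rows by departments.id; compute COUNT(*) per group.
HAVING: keep groups with count ≥ 2.
  1: ids {11} → COUNT(*)=1
  2: ids {3, 5, 6, 9, 10} → COUNT(*)=5
  3: ids {1, 4, 12} → COUNT(*)=3
  4: ids {2, 7, 8, 13} → COUNT(*)=4

Marketing | 5 ; Ops | 3 ; Finance | 4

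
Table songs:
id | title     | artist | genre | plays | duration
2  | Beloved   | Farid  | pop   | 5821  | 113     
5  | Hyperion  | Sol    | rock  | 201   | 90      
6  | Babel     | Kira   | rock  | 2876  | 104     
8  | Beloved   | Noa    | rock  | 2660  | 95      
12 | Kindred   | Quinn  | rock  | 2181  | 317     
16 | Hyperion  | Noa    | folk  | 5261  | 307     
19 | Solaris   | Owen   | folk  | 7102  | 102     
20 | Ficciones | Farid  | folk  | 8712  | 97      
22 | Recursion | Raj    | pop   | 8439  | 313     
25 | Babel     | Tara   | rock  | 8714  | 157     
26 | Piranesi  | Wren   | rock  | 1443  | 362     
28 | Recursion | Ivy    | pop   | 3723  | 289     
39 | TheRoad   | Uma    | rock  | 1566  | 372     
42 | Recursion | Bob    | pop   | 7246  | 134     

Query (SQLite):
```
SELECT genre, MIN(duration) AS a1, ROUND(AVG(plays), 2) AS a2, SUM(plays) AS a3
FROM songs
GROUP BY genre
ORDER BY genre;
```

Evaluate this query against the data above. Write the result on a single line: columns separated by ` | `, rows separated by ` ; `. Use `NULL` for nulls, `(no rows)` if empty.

folk | 97 | 7025 | 21075 ; pop | 113 | 6307.25 | 25229 ; rock | 90 | 2805.86 | 19641

Group songs by genre.
Per group compute: MIN(duration), ROUND(AVG(plays), 2), SUM(plays).
  folk: ids {16, 19, 20} → MIN(duration)=97, ROUND(AVG(plays), 2)=7025, SUM(plays)=21075
  pop: ids {2, 22, 28, 42} → MIN(duration)=113, ROUND(AVG(plays), 2)=6307.25, SUM(plays)=25229
  rock: ids {5, 6, 8, 12, 25, 26, 39} → MIN(duration)=90, ROUND(AVG(plays), 2)=2805.86, SUM(plays)=19641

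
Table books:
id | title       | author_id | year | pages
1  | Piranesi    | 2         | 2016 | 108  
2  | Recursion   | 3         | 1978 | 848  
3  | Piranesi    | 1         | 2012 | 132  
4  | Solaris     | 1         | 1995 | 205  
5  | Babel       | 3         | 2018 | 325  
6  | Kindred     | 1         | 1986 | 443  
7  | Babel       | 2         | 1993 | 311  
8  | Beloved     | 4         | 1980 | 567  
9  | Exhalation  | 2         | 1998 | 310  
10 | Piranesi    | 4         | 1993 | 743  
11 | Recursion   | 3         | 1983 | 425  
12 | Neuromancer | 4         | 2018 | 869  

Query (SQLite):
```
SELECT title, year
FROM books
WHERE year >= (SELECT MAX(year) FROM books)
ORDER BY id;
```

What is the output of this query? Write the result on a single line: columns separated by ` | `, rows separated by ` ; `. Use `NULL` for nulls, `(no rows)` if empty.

Babel | 2018 ; Neuromancer | 2018

Scalar subquery: MAX(year) over all books rows = 2018.
Keep rows where year >= that value.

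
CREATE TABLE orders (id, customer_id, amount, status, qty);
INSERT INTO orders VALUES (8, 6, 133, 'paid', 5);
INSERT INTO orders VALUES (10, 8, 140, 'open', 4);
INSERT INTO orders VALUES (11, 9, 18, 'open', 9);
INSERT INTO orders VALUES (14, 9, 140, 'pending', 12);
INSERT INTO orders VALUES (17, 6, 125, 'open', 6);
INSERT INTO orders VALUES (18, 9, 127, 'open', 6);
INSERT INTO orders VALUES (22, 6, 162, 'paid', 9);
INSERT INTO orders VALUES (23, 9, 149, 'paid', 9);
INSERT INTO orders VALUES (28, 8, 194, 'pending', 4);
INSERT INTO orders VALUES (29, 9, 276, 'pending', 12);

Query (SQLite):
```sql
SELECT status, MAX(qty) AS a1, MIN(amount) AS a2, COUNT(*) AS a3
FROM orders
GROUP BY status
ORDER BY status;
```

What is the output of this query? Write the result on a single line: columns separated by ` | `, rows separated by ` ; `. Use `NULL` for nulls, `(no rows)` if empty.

open | 9 | 18 | 4 ; paid | 9 | 133 | 3 ; pending | 12 | 140 | 3

Group orders by status.
Per group compute: MAX(qty), MIN(amount), COUNT(*).
  open: ids {10, 11, 17, 18} → MAX(qty)=9, MIN(amount)=18, COUNT(*)=4
  paid: ids {8, 22, 23} → MAX(qty)=9, MIN(amount)=133, COUNT(*)=3
  pending: ids {14, 28, 29} → MAX(qty)=12, MIN(amount)=140, COUNT(*)=3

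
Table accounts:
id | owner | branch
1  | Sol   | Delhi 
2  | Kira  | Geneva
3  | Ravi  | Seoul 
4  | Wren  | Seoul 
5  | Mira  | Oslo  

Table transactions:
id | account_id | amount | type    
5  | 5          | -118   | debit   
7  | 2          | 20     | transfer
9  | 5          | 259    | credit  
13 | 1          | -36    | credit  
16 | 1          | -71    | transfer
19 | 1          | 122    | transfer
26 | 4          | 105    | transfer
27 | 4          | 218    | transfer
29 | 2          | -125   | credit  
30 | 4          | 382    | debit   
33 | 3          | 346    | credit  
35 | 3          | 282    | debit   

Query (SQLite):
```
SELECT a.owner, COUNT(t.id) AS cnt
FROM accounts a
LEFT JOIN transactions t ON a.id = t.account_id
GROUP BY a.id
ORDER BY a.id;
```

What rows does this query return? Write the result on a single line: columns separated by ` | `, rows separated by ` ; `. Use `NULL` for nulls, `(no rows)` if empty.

LEFT JOIN keeps every accounts row; unmatched ones get NULL for transactions columns.
Group by accounts.id and compute COUNT(t.id). COUNT(col) of an all-NULL group is 0.
  1: ids {13, 16, 19} → COUNT(t.id)=3
  2: ids {7, 29} → COUNT(t.id)=2
  3: ids {33, 35} → COUNT(t.id)=2
  4: ids {26, 27, 30} → COUNT(t.id)=3
  5: ids {5, 9} → COUNT(t.id)=2

Sol | 3 ; Kira | 2 ; Ravi | 2 ; Wren | 3 ; Mira | 2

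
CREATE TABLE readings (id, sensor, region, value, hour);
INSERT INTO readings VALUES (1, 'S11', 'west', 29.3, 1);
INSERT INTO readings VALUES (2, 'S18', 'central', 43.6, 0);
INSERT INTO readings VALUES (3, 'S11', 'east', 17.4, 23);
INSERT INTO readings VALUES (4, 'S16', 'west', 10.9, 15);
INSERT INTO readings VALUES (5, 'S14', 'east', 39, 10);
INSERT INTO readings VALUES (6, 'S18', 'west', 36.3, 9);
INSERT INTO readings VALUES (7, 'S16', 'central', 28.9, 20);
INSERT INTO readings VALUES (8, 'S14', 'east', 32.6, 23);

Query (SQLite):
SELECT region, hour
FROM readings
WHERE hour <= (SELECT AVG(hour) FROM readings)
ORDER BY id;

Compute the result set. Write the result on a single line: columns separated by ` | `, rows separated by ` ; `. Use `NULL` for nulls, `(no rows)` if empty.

Scalar subquery: AVG(hour) over all readings rows = 12.625.
Keep rows where hour <= that value.

west | 1 ; central | 0 ; east | 10 ; west | 9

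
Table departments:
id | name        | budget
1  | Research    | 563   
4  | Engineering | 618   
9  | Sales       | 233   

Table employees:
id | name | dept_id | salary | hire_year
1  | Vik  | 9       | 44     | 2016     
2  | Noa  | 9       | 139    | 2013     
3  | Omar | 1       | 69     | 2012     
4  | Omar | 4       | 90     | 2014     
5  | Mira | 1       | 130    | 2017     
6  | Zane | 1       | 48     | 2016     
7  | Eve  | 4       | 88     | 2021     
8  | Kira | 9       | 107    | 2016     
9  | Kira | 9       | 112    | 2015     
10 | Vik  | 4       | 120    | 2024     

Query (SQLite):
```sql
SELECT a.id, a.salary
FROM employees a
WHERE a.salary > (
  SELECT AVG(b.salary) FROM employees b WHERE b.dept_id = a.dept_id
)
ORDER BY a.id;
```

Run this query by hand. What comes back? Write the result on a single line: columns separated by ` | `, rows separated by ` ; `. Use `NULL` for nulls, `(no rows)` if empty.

2 | 139 ; 5 | 130 ; 8 | 107 ; 9 | 112 ; 10 | 120

For each employees row a, compute AVG(salary) over rows sharing a.dept_id.
Keep row a if a.salary > that per-group AVG.
  dept_id=1: AVG(salary) = 82.333333
  dept_id=4: AVG(salary) = 99.333333
  dept_id=9: AVG(salary) = 100.5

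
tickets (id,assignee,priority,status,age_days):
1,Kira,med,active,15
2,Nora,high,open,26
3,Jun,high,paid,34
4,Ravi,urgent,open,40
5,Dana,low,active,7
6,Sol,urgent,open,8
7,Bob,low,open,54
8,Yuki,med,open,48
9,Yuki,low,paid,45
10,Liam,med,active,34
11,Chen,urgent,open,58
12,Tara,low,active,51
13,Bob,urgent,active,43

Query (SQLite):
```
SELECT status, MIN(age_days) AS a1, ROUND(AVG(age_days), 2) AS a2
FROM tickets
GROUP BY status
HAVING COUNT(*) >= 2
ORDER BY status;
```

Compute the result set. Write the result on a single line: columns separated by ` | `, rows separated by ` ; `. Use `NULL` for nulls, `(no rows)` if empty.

Group tickets by status.
Per group compute: MIN(age_days), ROUND(AVG(age_days), 2).
HAVING: drop groups with fewer than 2 rows.
  active: ids {1, 5, 10, 12, 13} → MIN(age_days)=7, ROUND(AVG(age_days), 2)=30
  open: ids {2, 4, 6, 7, 8, 11} → MIN(age_days)=8, ROUND(AVG(age_days), 2)=39
  paid: ids {3, 9} → MIN(age_days)=34, ROUND(AVG(age_days), 2)=39.5

active | 7 | 30 ; open | 8 | 39 ; paid | 34 | 39.5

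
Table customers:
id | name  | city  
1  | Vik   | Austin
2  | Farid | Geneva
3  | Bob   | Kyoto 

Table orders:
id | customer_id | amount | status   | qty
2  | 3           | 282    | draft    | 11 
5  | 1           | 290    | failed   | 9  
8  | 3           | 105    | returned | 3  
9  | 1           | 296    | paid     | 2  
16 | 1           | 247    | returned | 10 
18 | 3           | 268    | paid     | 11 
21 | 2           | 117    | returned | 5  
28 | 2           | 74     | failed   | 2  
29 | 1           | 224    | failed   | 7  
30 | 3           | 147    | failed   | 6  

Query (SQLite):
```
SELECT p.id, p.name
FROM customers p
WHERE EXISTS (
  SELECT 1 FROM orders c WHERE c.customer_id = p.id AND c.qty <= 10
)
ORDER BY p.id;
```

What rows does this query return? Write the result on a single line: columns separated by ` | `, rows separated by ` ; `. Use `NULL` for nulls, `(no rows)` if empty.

1 | Vik ; 2 | Farid ; 3 | Bob

For each customers row, check whether any orders with matching customer_id has qty <= 10.
Keep rows where that is true.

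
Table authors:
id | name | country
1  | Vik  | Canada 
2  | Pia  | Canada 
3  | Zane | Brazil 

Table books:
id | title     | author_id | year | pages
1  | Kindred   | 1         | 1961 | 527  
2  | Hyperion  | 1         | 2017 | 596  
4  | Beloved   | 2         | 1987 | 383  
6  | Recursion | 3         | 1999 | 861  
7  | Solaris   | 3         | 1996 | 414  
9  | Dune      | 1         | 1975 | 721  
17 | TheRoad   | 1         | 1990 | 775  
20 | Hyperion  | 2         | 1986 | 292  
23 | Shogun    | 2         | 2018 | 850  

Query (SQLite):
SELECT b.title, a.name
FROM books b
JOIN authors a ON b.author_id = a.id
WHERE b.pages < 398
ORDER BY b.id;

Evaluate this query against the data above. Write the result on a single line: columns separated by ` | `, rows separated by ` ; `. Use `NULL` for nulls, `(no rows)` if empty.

Each books row matches the authors row where author_id = authors.id.
Then keep rows with b.pages < 398.

Beloved | Pia ; Hyperion | Pia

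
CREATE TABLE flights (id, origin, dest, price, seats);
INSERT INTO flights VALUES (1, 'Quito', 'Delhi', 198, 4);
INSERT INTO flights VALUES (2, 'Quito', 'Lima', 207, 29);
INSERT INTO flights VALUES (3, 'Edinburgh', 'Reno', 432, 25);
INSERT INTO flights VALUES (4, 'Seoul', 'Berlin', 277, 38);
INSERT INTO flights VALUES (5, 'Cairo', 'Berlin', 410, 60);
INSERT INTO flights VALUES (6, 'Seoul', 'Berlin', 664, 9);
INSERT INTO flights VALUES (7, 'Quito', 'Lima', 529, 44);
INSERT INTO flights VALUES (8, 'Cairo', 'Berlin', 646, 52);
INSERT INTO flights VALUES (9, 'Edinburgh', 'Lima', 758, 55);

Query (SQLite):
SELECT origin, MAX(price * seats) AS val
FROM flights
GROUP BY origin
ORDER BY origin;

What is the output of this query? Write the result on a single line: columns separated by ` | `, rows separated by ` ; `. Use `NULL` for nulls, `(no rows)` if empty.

Cairo | 33592 ; Edinburgh | 41690 ; Quito | 23276 ; Seoul | 10526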